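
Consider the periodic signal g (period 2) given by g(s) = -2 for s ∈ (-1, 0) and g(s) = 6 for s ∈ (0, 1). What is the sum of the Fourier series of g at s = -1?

s = -1 differs from s = 1 by -1 full period(s), and the series is 2-periodic.
At s = 1 the one-sided limits are g(1^-) = 6 and g(1^+) = -2.
By Dirichlet's theorem the series converges to their average, [(6) + (-2)]/2 = 2.

2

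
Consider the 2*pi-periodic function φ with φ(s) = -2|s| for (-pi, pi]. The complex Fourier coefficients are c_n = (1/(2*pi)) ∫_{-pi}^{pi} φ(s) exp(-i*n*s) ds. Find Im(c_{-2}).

Since φ is real-valued, Im(c_{-2}) = -(1/(2*pi)) ∫_{-pi}^{pi} φ(s) sin(-2*s) ds = b_{2}/2.
(φ is even, so the integrand is odd over a symmetric interval and the integral vanishes.)

0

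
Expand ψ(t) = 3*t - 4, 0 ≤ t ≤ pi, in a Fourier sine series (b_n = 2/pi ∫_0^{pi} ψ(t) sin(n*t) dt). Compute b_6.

-1

b_6 = 2/pi ∫_0^{pi} (3*t - 4) sin(6*t) dt.
Integrating by parts (boundary term plus one more integral), an antiderivative of (3*t - 4) sin(6*t) is -t*cos(6*t)/2 + sin(6*t)/12 + 2*cos(6*t)/3; evaluating from 0 to pi: ∫_{0}^{pi} (3*t - 4) sin(6*t) dt = (2/3 - pi/2) - (2/3) = -pi/2.
Hence b_6 = (2/pi)·(-pi/2) = -1.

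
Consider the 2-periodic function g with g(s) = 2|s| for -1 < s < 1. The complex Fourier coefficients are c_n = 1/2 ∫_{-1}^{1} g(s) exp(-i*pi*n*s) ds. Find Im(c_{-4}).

Since g is real-valued, Im(c_{-4}) = -1/2 ∫_{-1}^{1} g(s) sin(-4*pi*s) ds = b_{4}/2.
(g is even, so the integrand is odd over a symmetric interval and the integral vanishes.)

0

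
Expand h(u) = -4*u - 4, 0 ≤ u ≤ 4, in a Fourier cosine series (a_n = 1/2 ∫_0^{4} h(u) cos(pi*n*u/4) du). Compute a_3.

64/(9*pi**2)

a_3 = 1/2 ∫_0^{4} (-4*u - 4) cos(3*pi*u/4) du.
Integrating by parts (boundary term plus one more integral), an antiderivative of (-4*u - 4) cos(3*pi*u/4) is -16*u*sin(3*pi*u/4)/(3*pi) - 16*sin(3*pi*u/4)/(3*pi) - 64*cos(3*pi*u/4)/(9*pi**2); evaluating from 0 to 4: ∫_{0}^{4} (-4*u - 4) cos(3*pi*u/4) du = (64/(9*pi**2)) - (-64/(9*pi**2)) = 128/(9*pi**2).
Hence a_3 = (1/2)·(128/(9*pi**2)) = 64/(9*pi**2).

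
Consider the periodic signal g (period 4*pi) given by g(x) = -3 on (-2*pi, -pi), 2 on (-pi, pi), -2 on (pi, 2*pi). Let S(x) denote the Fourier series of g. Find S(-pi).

-1/2

At x = -pi the one-sided limits are g(-pi^-) = -3 and g(-pi^+) = 2.
By Dirichlet's theorem the series converges to their average, [(-3) + (2)]/2 = -1/2.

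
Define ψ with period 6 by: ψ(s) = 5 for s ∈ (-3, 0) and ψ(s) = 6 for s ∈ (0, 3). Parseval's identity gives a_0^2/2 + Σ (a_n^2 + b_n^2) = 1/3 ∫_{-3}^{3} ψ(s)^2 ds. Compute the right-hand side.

61

1/3 ∫_{-3}^{3} ψ(s)^2 ds = 1/3 · (183) = 61.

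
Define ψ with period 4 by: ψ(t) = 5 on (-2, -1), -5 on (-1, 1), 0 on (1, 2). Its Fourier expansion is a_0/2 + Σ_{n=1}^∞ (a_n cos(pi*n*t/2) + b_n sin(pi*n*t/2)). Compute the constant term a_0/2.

a_0 = 1/2 ∫_{-2}^{2} ψ(t) dt = 1/2 · (-5) = -5/2.
So the constant term a_0/2 = -5/4.

-5/4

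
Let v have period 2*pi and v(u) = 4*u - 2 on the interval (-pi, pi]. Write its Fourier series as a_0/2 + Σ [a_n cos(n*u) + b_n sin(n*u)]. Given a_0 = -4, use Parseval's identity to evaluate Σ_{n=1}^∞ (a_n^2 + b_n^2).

32*pi**2/3

Parseval: a_0^2/2 + Σ_{n≥1} (a_n^2+b_n^2) = 1/pi ∫_{-pi}^{pi} v(u)^2 du = 8 + 32*pi**2/3.
Subtract a_0^2/2 = 8: Σ (a_n^2+b_n^2) = 32*pi**2/3.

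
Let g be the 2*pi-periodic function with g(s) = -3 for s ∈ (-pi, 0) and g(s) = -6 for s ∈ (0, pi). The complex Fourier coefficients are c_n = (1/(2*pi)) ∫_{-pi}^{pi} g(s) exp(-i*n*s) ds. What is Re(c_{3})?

Since g is real-valued, Re(c_{3}) = (1/(2*pi)) ∫_{-pi}^{pi} g(s) cos(3*s) ds = a_{3}/2.
Split the integral at the breakpoints.
Directly, an antiderivative of (-3) cos(3*s) is -sin(3*s); evaluating from -pi to 0: ∫_{-pi}^{0} (-3) cos(3*s) ds = (0) - (0) = 0.
Directly, an antiderivative of (-6) cos(3*s) is -2*sin(3*s); evaluating from 0 to pi: ∫_{0}^{pi} (-6) cos(3*s) ds = (0) - (0) = 0.
So ∫_{-pi}^{pi} g(s) cos(3*s) ds = 0.
Hence Re(c_{3}) = (1/(2*pi))·(0) = 0.

0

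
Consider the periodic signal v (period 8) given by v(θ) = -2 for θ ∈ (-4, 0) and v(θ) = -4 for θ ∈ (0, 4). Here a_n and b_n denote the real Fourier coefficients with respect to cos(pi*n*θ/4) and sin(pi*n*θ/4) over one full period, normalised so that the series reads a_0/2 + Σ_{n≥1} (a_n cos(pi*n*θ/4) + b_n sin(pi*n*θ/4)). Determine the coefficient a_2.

0

a_2 = 1/4 ∫_{-4}^{4} v(θ) cos(pi*θ/2) dθ.
Split the integral at the breakpoints.
Directly, an antiderivative of (-2) cos(pi*θ/2) is -4*sin(pi*θ/2)/pi; evaluating from -4 to 0: ∫_{-4}^{0} (-2) cos(pi*θ/2) dθ = (0) - (0) = 0.
Directly, an antiderivative of (-4) cos(pi*θ/2) is -8*sin(pi*θ/2)/pi; evaluating from 0 to 4: ∫_{0}^{4} (-4) cos(pi*θ/2) dθ = (0) - (0) = 0.
Summing the pieces and multiplying by (1/4) gives a_2 = 0.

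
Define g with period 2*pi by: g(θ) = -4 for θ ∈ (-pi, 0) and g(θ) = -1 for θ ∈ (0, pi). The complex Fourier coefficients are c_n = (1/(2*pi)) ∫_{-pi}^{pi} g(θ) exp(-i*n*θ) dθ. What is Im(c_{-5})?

3/(5*pi)

Since g is real-valued, Im(c_{-5}) = -(1/(2*pi)) ∫_{-pi}^{pi} g(θ) sin(-5*θ) dθ = b_{5}/2.
Split the integral at the breakpoints.
Directly, an antiderivative of (-4) sin(-5*θ) is -4*cos(5*θ)/5; evaluating from -pi to 0: ∫_{-pi}^{0} (-4) sin(-5*θ) dθ = (-4/5) - (4/5) = -8/5.
Directly, an antiderivative of (-1) sin(-5*θ) is -cos(5*θ)/5; evaluating from 0 to pi: ∫_{0}^{pi} (-1) sin(-5*θ) dθ = (1/5) - (-1/5) = 2/5.
So ∫_{-pi}^{pi} g(θ) sin(-5*θ) dθ = -6/5.
Hence Im(c_{-5}) = (-1/(2*pi))·(-6/5) = 3/(5*pi).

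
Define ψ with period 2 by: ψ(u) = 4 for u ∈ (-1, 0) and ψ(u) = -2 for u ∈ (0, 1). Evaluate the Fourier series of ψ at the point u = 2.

u = 2 differs from u = 0 by 1 full period(s), and the series is 2-periodic.
At u = 0 the one-sided limits are ψ(0^-) = 4 and ψ(0^+) = -2.
By Dirichlet's theorem the series converges to their average, [(4) + (-2)]/2 = 1.

1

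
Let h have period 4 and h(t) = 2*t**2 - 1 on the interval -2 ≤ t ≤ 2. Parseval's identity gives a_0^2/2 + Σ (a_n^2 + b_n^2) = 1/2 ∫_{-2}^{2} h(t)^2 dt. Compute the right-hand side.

1/2 ∫_{-2}^{2} h(t)^2 dt = 1/2 · (508/15) = 254/15.

254/15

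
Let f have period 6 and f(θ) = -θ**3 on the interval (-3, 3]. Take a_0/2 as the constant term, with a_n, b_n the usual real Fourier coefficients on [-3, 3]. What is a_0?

0

a_0 = 1/3 ∫_{-3}^{3} f(θ) dθ = 1/3 · (0) = 0.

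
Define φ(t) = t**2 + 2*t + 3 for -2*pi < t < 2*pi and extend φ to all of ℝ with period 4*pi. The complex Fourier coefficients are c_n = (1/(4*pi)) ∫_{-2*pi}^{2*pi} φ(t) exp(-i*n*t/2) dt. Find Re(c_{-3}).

-8/9

Since φ is real-valued, Re(c_{-3}) = (1/(4*pi)) ∫_{-2*pi}^{2*pi} φ(t) cos(-3*t/2) dt = a_{3}/2.
Integrating by parts twice (tabular method), an antiderivative of (t**2 + 2*t + 3) cos(-3*t/2) is 2*t**2*sin(3*t/2)/3 + 4*t*sin(3*t/2)/3 + 8*t*cos(3*t/2)/9 + 38*sin(3*t/2)/27 + 8*cos(3*t/2)/9; evaluating from -2*pi to 2*pi: ∫_{-2*pi}^{2*pi} (t**2 + 2*t + 3) cos(-3*t/2) dt = (-16*pi/9 - 8/9) - (-8/9 + 16*pi/9) = -32*pi/9.
Hence Re(c_{-3}) = (1/(4*pi))·(-32*pi/9) = -8/9.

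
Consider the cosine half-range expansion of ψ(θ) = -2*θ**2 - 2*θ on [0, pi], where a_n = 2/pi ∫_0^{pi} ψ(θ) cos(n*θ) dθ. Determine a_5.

8*(1 + pi)/(25*pi)

a_5 = 2/pi ∫_0^{pi} (-2*θ**2 - 2*θ) cos(5*θ) dθ.
Integrating by parts twice (tabular method), an antiderivative of (-2*θ**2 - 2*θ) cos(5*θ) is -2*θ**2*sin(5*θ)/5 - 2*θ*sin(5*θ)/5 - 4*θ*cos(5*θ)/25 + 4*sin(5*θ)/125 - 2*cos(5*θ)/25; evaluating from 0 to pi: ∫_{0}^{pi} (-2*θ**2 - 2*θ) cos(5*θ) dθ = (2/25 + 4*pi/25) - (-2/25) = 4/25 + 4*pi/25.
Hence a_5 = (2/pi)·(4/25 + 4*pi/25) = 8*(1 + pi)/(25*pi).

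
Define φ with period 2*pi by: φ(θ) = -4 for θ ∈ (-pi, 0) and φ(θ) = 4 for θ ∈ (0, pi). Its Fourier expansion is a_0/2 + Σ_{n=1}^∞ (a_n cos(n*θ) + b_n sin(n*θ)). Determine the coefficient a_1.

a_1 = 1/pi ∫_{-pi}^{pi} φ(θ) cos(θ) dθ.
φ is odd and cos(θ) is even, so the integrand is odd over a symmetric interval and the integral vanishes.

0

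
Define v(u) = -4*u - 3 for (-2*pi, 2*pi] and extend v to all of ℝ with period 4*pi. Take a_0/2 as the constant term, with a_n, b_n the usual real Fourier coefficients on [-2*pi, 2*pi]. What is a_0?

-6

a_0 = (1/(2*pi)) ∫_{-2*pi}^{2*pi} v(u) du = (1/(2*pi)) · (-12*pi) = -6.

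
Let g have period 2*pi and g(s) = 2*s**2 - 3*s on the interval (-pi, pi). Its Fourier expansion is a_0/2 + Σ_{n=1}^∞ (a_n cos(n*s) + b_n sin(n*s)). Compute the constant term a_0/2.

a_0 = 1/pi ∫_{-pi}^{pi} g(s) ds = 1/pi · (4*pi**3/3) = 4*pi**2/3.
So the constant term a_0/2 = 2*pi**2/3.

2*pi**2/3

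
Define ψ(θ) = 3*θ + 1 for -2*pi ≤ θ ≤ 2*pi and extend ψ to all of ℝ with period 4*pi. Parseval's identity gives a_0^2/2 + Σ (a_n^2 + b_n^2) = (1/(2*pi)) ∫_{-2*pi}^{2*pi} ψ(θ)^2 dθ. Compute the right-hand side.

2 + 24*pi**2

(1/(2*pi)) ∫_{-2*pi}^{2*pi} ψ(θ)^2 dθ = (1/(2*pi)) · (4*pi + 48*pi**3) = 2 + 24*pi**2.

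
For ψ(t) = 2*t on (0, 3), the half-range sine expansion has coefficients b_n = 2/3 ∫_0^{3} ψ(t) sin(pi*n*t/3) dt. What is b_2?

b_2 = 2/3 ∫_0^{3} (2*t) sin(2*pi*t/3) dt.
Integrating by parts (boundary term plus one more integral), an antiderivative of (2*t) sin(2*pi*t/3) is -3*t*cos(2*pi*t/3)/pi + 9*sin(2*pi*t/3)/(2*pi**2); evaluating from 0 to 3: ∫_{0}^{3} (2*t) sin(2*pi*t/3) dt = (-9/pi) - (0) = -9/pi.
Hence b_2 = (2/3)·(-9/pi) = -6/pi.

-6/pi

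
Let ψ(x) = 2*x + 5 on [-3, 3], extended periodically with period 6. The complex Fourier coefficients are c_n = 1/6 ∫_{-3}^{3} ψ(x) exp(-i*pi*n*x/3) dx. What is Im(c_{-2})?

-3/pi

Since ψ is real-valued, Im(c_{-2}) = -1/6 ∫_{-3}^{3} ψ(x) sin(-2*pi*x/3) dx = b_{2}/2.
Integrating by parts (boundary term plus one more integral), an antiderivative of (2*x + 5) sin(-2*pi*x/3) is 3*x*cos(2*pi*x/3)/pi - 9*sin(2*pi*x/3)/(2*pi**2) + 15*cos(2*pi*x/3)/(2*pi); evaluating from -3 to 3: ∫_{-3}^{3} (2*x + 5) sin(-2*pi*x/3) dx = (33/(2*pi)) - (-3/(2*pi)) = 18/pi.
Hence Im(c_{-2}) = (-1/6)·(18/pi) = -3/pi.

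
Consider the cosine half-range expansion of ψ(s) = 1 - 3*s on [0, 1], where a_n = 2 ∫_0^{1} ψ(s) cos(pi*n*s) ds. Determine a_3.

a_3 = 2 ∫_0^{1} (1 - 3*s) cos(3*pi*s) ds.
Integrating by parts (boundary term plus one more integral), an antiderivative of (1 - 3*s) cos(3*pi*s) is -s*sin(3*pi*s)/pi + sin(3*pi*s)/(3*pi) - cos(3*pi*s)/(3*pi**2); evaluating from 0 to 1: ∫_{0}^{1} (1 - 3*s) cos(3*pi*s) ds = (1/(3*pi**2)) - (-1/(3*pi**2)) = 2/(3*pi**2).
Hence a_3 = 2·(2/(3*pi**2)) = 4/(3*pi**2).

4/(3*pi**2)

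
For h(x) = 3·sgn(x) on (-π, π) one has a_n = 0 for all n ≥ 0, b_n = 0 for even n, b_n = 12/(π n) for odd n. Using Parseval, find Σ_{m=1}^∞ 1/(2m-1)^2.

pi**2/8

Parseval: Σ b_n^2 = (1/π) ∫_{-π}^{π} h(x)^2 dx = 18.
Only odd n contribute, with b_n^2 = 144/(π^2 n^2), so Σ_{m≥1} 1/(2m-1)^2 = π^2·(18)/144 = pi**2/8.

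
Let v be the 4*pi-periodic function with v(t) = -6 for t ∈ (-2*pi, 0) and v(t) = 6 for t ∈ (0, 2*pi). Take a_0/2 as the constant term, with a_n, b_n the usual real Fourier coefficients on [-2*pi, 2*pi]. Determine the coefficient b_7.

24/(7*pi)

b_7 = (1/(2*pi)) ∫_{-2*pi}^{2*pi} v(t) sin(7*t/2) dt.
v is odd and sin(7*t/2) is odd, so the integrand is even and b_7 = 1/pi ∫_0^{2*pi} v(t) sin(7*t/2) dt.
Directly, an antiderivative of (6) sin(7*t/2) is -12*cos(7*t/2)/7; evaluating from 0 to 2*pi: ∫_{0}^{2*pi} (6) sin(7*t/2) dt = (12/7) - (-12/7) = 24/7.
Hence b_7 = (1/pi)·(24/7) = 24/(7*pi).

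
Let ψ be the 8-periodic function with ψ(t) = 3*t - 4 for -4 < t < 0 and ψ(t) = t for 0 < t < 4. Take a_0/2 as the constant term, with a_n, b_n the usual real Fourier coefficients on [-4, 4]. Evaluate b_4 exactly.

b_4 = 1/4 ∫_{-4}^{4} ψ(t) sin(pi*t) dt.
Split the integral at the breakpoints.
Integrating by parts (boundary term plus one more integral), an antiderivative of (3*t - 4) sin(pi*t) is -3*t*cos(pi*t)/pi + 3*sin(pi*t)/pi**2 + 4*cos(pi*t)/pi; evaluating from -4 to 0: ∫_{-4}^{0} (3*t - 4) sin(pi*t) dt = (4/pi) - (16/pi) = -12/pi.
Integrating by parts (boundary term plus one more integral), an antiderivative of (t) sin(pi*t) is -t*cos(pi*t)/pi + sin(pi*t)/pi**2; evaluating from 0 to 4: ∫_{0}^{4} (t) sin(pi*t) dt = (-4/pi) - (0) = -4/pi.
Summing the pieces and multiplying by (1/4) gives b_4 = -4/pi.

-4/pi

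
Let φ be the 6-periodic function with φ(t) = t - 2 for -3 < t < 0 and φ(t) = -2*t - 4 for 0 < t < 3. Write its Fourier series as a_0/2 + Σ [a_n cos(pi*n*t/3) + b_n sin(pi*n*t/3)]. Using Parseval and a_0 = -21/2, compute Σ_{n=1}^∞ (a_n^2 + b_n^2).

79/8

Parseval: a_0^2/2 + Σ_{n≥1} (a_n^2+b_n^2) = 1/3 ∫_{-3}^{3} φ(t)^2 dt = 65.
Subtract a_0^2/2 = 441/8: Σ (a_n^2+b_n^2) = 79/8.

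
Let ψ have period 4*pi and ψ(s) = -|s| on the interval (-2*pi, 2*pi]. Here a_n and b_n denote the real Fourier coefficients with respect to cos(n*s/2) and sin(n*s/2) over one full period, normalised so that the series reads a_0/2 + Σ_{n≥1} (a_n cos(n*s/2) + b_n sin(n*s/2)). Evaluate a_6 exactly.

0

a_6 = (1/(2*pi)) ∫_{-2*pi}^{2*pi} ψ(s) cos(3*s) ds.
ψ is even and cos(3*s) is even, so the integrand is even and a_6 = 1/pi ∫_0^{2*pi} ψ(s) cos(3*s) ds.
Integrating by parts (boundary term plus one more integral), an antiderivative of (-s) cos(3*s) is -s*sin(3*s)/3 - cos(3*s)/9; evaluating from 0 to 2*pi: ∫_{0}^{2*pi} (-s) cos(3*s) ds = (-1/9) - (-1/9) = 0.
Hence a_6 = (1/pi)·(0) = 0.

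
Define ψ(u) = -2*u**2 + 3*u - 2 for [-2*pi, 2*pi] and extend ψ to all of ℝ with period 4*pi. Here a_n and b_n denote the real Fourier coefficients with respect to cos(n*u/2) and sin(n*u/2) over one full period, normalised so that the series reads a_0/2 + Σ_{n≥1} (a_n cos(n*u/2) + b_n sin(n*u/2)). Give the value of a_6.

-8/9

a_6 = (1/(2*pi)) ∫_{-2*pi}^{2*pi} ψ(u) cos(3*u) du.
Integrating by parts twice (tabular method), an antiderivative of (-2*u**2 + 3*u - 2) cos(3*u) is -2*u**2*sin(3*u)/3 + u*sin(3*u) - 4*u*cos(3*u)/9 - 14*sin(3*u)/27 + cos(3*u)/3; evaluating from -2*pi to 2*pi: ∫_{-2*pi}^{2*pi} (-2*u**2 + 3*u - 2) cos(3*u) du = (1/3 - 8*pi/9) - (1/3 + 8*pi/9) = -16*pi/9.
Hence a_6 = (1/(2*pi))·(-16*pi/9) = -8/9.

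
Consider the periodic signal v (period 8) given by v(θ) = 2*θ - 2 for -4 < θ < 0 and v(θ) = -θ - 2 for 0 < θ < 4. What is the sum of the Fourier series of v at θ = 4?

θ = 4 differs from θ = -4 by 1 full period(s), and the series is 8-periodic.
At θ = -4 the one-sided limits are v(-4^-) = -6 and v(-4^+) = -10.
By Dirichlet's theorem the series converges to their average, [(-6) + (-10)]/2 = -8.

-8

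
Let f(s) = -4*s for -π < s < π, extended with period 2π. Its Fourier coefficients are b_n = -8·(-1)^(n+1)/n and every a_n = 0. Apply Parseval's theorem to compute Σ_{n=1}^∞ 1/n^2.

Parseval: Σ b_n^2 = (1/π) ∫_{-π}^{π} f(s)^2 ds = 32*pi**2/3.
Σ b_n^2 = Σ 64/n^2, so Σ 1/n^2 = (32*pi**2/3)/64 = pi**2/6.

pi**2/6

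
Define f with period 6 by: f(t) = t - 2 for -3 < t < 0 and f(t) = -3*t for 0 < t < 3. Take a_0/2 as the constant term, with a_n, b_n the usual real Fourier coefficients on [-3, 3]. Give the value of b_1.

-2/pi

b_1 = 1/3 ∫_{-3}^{3} f(t) sin(pi*t/3) dt.
Split the integral at the breakpoints.
Integrating by parts (boundary term plus one more integral), an antiderivative of (t - 2) sin(pi*t/3) is -3*t*cos(pi*t/3)/pi + 9*sin(pi*t/3)/pi**2 + 6*cos(pi*t/3)/pi; evaluating from -3 to 0: ∫_{-3}^{0} (t - 2) sin(pi*t/3) dt = (6/pi) - (-15/pi) = 21/pi.
Integrating by parts (boundary term plus one more integral), an antiderivative of (-3*t) sin(pi*t/3) is 9*t*cos(pi*t/3)/pi - 27*sin(pi*t/3)/pi**2; evaluating from 0 to 3: ∫_{0}^{3} (-3*t) sin(pi*t/3) dt = (-27/pi) - (0) = -27/pi.
Summing the pieces and multiplying by (1/3) gives b_1 = -2/pi.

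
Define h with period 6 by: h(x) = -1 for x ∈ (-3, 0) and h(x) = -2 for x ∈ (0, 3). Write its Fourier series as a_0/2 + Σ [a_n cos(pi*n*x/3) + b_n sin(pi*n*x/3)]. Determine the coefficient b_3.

-2/(3*pi)

b_3 = 1/3 ∫_{-3}^{3} h(x) sin(pi*x) dx.
Split the integral at the breakpoints.
Directly, an antiderivative of (-1) sin(pi*x) is cos(pi*x)/pi; evaluating from -3 to 0: ∫_{-3}^{0} (-1) sin(pi*x) dx = (1/pi) - (-1/pi) = 2/pi.
Directly, an antiderivative of (-2) sin(pi*x) is 2*cos(pi*x)/pi; evaluating from 0 to 3: ∫_{0}^{3} (-2) sin(pi*x) dx = (-2/pi) - (2/pi) = -4/pi.
Summing the pieces and multiplying by (1/3) gives b_3 = -2/(3*pi).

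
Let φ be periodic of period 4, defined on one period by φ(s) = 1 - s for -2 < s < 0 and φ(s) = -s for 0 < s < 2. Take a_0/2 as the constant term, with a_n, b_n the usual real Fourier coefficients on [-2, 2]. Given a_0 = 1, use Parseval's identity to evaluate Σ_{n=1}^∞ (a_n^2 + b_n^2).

Parseval: a_0^2/2 + Σ_{n≥1} (a_n^2+b_n^2) = 1/2 ∫_{-2}^{2} φ(s)^2 ds = 17/3.
Subtract a_0^2/2 = 1/2: Σ (a_n^2+b_n^2) = 31/6.

31/6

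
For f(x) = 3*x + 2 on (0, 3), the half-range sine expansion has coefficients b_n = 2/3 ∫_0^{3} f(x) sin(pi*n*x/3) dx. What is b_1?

26/pi

b_1 = 2/3 ∫_0^{3} (3*x + 2) sin(pi*x/3) dx.
Integrating by parts (boundary term plus one more integral), an antiderivative of (3*x + 2) sin(pi*x/3) is -9*x*cos(pi*x/3)/pi + 27*sin(pi*x/3)/pi**2 - 6*cos(pi*x/3)/pi; evaluating from 0 to 3: ∫_{0}^{3} (3*x + 2) sin(pi*x/3) dx = (33/pi) - (-6/pi) = 39/pi.
Hence b_1 = (2/3)·(39/pi) = 26/pi.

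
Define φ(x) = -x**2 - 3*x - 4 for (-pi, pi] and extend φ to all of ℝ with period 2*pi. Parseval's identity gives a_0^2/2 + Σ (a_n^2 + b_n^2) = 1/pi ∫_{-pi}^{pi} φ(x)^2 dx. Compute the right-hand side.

1/pi ∫_{-pi}^{pi} φ(x)^2 dx = 1/pi · (2*pi*(240 + 3*pi**4 + 85*pi**2)/15) = 32 + 2*pi**4/5 + 34*pi**2/3.

32 + 2*pi**4/5 + 34*pi**2/3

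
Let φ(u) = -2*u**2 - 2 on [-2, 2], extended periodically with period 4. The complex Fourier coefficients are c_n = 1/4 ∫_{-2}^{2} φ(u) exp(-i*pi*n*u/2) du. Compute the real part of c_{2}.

Since φ is real-valued, Re(c_{2}) = 1/4 ∫_{-2}^{2} φ(u) cos(pi*u) du = a_{2}/2.
φ is even and cos(pi*u) is even, so the integrand is even: ∫_{-2}^{2} φ(u) cos(pi*u) du = 2∫_0^{2} φ(u) cos(pi*u) du.
Integrating by parts twice (tabular method), an antiderivative of (-2*u**2 - 2) cos(pi*u) is -2*u**2*sin(pi*u)/pi - 4*u*cos(pi*u)/pi**2 - 2*sin(pi*u)/pi + 4*sin(pi*u)/pi**3; evaluating from 0 to 2: ∫_{0}^{2} (-2*u**2 - 2) cos(pi*u) du = (-8/pi**2) - (0) = -8/pi**2.
So ∫_{-2}^{2} φ(u) cos(pi*u) du = -16/pi**2.
Hence Re(c_{2}) = (1/4)·(-16/pi**2) = -4/pi**2.

-4/pi**2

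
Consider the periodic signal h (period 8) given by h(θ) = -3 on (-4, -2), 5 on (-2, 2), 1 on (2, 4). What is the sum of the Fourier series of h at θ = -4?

At θ = -4 the one-sided limits are h(-4^-) = 1 and h(-4^+) = -3.
By Dirichlet's theorem the series converges to their average, [(1) + (-3)]/2 = -1.

-1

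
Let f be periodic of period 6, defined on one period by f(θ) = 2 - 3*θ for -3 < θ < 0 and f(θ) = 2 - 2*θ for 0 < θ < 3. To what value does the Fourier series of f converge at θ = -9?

θ = -9 differs from θ = -3 by -1 full period(s), and the series is 6-periodic.
At θ = -3 the one-sided limits are f(-3^-) = -4 and f(-3^+) = 11.
By Dirichlet's theorem the series converges to their average, [(-4) + (11)]/2 = 7/2.

7/2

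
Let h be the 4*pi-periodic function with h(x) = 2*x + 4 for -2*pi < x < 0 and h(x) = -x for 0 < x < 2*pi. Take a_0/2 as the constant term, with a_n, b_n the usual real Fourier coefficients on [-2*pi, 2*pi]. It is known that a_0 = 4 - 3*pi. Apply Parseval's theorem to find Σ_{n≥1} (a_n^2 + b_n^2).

-4*pi + 8 + 13*pi**2/6

Parseval: a_0^2/2 + Σ_{n≥1} (a_n^2+b_n^2) = (1/(2*pi)) ∫_{-2*pi}^{2*pi} h(x)^2 dx = -16*pi + 16 + 20*pi**2/3.
Subtract a_0^2/2 = (4 - 3*pi)**2/2: Σ (a_n^2+b_n^2) = -4*pi + 8 + 13*pi**2/6.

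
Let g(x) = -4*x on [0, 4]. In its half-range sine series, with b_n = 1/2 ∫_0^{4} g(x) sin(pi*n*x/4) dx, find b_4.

8/pi

b_4 = 1/2 ∫_0^{4} (-4*x) sin(pi*x) dx.
Integrating by parts (boundary term plus one more integral), an antiderivative of (-4*x) sin(pi*x) is 4*x*cos(pi*x)/pi - 4*sin(pi*x)/pi**2; evaluating from 0 to 4: ∫_{0}^{4} (-4*x) sin(pi*x) dx = (16/pi) - (0) = 16/pi.
Hence b_4 = (1/2)·(16/pi) = 8/pi.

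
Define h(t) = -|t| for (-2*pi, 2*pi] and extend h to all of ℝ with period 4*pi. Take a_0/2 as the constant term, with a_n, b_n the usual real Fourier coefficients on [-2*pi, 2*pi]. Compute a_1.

8/pi

a_1 = (1/(2*pi)) ∫_{-2*pi}^{2*pi} h(t) cos(t/2) dt.
h is even and cos(t/2) is even, so the integrand is even and a_1 = 1/pi ∫_0^{2*pi} h(t) cos(t/2) dt.
Integrating by parts (boundary term plus one more integral), an antiderivative of (-t) cos(t/2) is -2*t*sin(t/2) - 4*cos(t/2); evaluating from 0 to 2*pi: ∫_{0}^{2*pi} (-t) cos(t/2) dt = (4) - (-4) = 8.
Hence a_1 = (1/pi)·(8) = 8/pi.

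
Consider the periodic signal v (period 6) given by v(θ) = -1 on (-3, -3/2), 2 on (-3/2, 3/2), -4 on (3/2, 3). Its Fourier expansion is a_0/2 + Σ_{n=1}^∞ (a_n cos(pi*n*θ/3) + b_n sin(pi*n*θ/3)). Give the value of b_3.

b_3 = 1/3 ∫_{-3}^{3} v(θ) sin(pi*θ) dθ.
Split the integral at the breakpoints.
Directly, an antiderivative of (-1) sin(pi*θ) is cos(pi*θ)/pi; evaluating from -3 to -3/2: ∫_{-3}^{-3/2} (-1) sin(pi*θ) dθ = (0) - (-1/pi) = 1/pi.
Directly, an antiderivative of (2) sin(pi*θ) is -2*cos(pi*θ)/pi; evaluating from -3/2 to 3/2: ∫_{-3/2}^{3/2} (2) sin(pi*θ) dθ = (0) - (0) = 0.
Directly, an antiderivative of (-4) sin(pi*θ) is 4*cos(pi*θ)/pi; evaluating from 3/2 to 3: ∫_{3/2}^{3} (-4) sin(pi*θ) dθ = (-4/pi) - (0) = -4/pi.
Summing the pieces and multiplying by (1/3) gives b_3 = -1/pi.

-1/pi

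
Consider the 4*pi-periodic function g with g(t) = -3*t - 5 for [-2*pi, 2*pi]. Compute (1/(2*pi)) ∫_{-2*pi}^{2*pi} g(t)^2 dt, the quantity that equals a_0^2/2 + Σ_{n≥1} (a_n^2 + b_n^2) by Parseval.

(1/(2*pi)) ∫_{-2*pi}^{2*pi} g(t)^2 dt = (1/(2*pi)) · (100*pi + 48*pi**3) = 50 + 24*pi**2.

50 + 24*pi**2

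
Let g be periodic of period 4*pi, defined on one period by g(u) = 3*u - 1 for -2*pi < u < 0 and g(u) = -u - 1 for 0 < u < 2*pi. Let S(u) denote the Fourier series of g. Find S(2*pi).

-4*pi - 1

u = 2*pi differs from u = -2*pi by 1 full period(s), and the series is 4*pi-periodic.
At u = -2*pi the one-sided limits are g(-2*pi^-) = -2*pi - 1 and g(-2*pi^+) = -6*pi - 1.
By Dirichlet's theorem the series converges to their average, [(-2*pi - 1) + (-6*pi - 1)]/2 = -4*pi - 1.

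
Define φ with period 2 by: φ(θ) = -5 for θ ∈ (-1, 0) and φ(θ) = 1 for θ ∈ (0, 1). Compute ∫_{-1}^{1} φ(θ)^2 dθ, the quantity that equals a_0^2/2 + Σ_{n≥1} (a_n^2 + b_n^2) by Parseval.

∫_{-1}^{1} φ(θ)^2 dθ = 26.

26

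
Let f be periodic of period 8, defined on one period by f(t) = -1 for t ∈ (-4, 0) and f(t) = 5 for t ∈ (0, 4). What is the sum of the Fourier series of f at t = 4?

At t = 4 the one-sided limits are f(4^-) = 5 and f(4^+) = -1.
By Dirichlet's theorem the series converges to their average, [(5) + (-1)]/2 = 2.

2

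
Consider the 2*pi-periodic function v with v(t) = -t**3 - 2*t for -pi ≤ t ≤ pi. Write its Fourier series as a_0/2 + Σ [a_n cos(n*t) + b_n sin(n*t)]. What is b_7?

b_7 = 1/pi ∫_{-pi}^{pi} v(t) sin(7*t) dt.
v is odd and sin(7*t) is odd, so the integrand is even and b_7 = 2/pi ∫_0^{pi} v(t) sin(7*t) dt.
Integrating by parts three times (tabular method), an antiderivative of (-t**3 - 2*t) sin(7*t) is t**3*cos(7*t)/7 - 3*t**2*sin(7*t)/49 + 92*t*cos(7*t)/343 - 92*sin(7*t)/2401; evaluating from 0 to pi: ∫_{0}^{pi} (-t**3 - 2*t) sin(7*t) dt = (-pi*(92 + 49*pi**2)/343) - (0) = -pi*(92 + 49*pi**2)/343.
Hence b_7 = (2/pi)·(-pi*(92 + 49*pi**2)/343) = -2*pi**2/7 - 184/343.

-2*pi**2/7 - 184/343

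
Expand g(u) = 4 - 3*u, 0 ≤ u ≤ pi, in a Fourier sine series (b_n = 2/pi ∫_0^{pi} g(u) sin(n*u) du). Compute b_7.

b_7 = 2/pi ∫_0^{pi} (4 - 3*u) sin(7*u) du.
Integrating by parts (boundary term plus one more integral), an antiderivative of (4 - 3*u) sin(7*u) is 3*u*cos(7*u)/7 - 3*sin(7*u)/49 - 4*cos(7*u)/7; evaluating from 0 to pi: ∫_{0}^{pi} (4 - 3*u) sin(7*u) du = (4/7 - 3*pi/7) - (-4/7) = 8/7 - 3*pi/7.
Hence b_7 = (2/pi)·(8/7 - 3*pi/7) = 2*(8 - 3*pi)/(7*pi).

2*(8 - 3*pi)/(7*pi)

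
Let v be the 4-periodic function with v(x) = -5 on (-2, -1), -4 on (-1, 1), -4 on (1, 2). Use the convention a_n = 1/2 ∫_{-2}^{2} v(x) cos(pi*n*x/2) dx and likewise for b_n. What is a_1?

a_1 = 1/2 ∫_{-2}^{2} v(x) cos(pi*x/2) dx.
Split the integral at the breakpoints.
Directly, an antiderivative of (-5) cos(pi*x/2) is -10*sin(pi*x/2)/pi; evaluating from -2 to -1: ∫_{-2}^{-1} (-5) cos(pi*x/2) dx = (10/pi) - (0) = 10/pi.
Directly, an antiderivative of (-4) cos(pi*x/2) is -8*sin(pi*x/2)/pi; evaluating from -1 to 1: ∫_{-1}^{1} (-4) cos(pi*x/2) dx = (-8/pi) - (8/pi) = -16/pi.
Directly, an antiderivative of (-4) cos(pi*x/2) is -8*sin(pi*x/2)/pi; evaluating from 1 to 2: ∫_{1}^{2} (-4) cos(pi*x/2) dx = (0) - (-8/pi) = 8/pi.
Summing the pieces and multiplying by (1/2) gives a_1 = 1/pi.

1/pi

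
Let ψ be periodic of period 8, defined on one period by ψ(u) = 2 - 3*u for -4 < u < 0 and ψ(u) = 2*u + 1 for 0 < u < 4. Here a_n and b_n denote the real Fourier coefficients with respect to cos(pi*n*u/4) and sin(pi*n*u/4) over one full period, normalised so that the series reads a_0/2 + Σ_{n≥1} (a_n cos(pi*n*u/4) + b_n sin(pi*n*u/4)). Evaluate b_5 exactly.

b_5 = 1/4 ∫_{-4}^{4} ψ(u) sin(5*pi*u/4) du.
Split the integral at the breakpoints.
Integrating by parts (boundary term plus one more integral), an antiderivative of (2 - 3*u) sin(5*pi*u/4) is 12*u*cos(5*pi*u/4)/(5*pi) - 48*sin(5*pi*u/4)/(25*pi**2) - 8*cos(5*pi*u/4)/(5*pi); evaluating from -4 to 0: ∫_{-4}^{0} (2 - 3*u) sin(5*pi*u/4) du = (-8/(5*pi)) - (56/(5*pi)) = -64/(5*pi).
Integrating by parts (boundary term plus one more integral), an antiderivative of (2*u + 1) sin(5*pi*u/4) is -8*u*cos(5*pi*u/4)/(5*pi) + 32*sin(5*pi*u/4)/(25*pi**2) - 4*cos(5*pi*u/4)/(5*pi); evaluating from 0 to 4: ∫_{0}^{4} (2*u + 1) sin(5*pi*u/4) du = (36/(5*pi)) - (-4/(5*pi)) = 8/pi.
Summing the pieces and multiplying by (1/4) gives b_5 = -6/(5*pi).

-6/(5*pi)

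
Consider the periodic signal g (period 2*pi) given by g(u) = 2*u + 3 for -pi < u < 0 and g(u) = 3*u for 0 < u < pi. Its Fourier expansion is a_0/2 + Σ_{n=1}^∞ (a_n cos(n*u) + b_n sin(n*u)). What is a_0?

a_0 = 1/pi ∫_{-pi}^{pi} g(u) du = 1/pi · (pi*(pi + 6)/2) = pi/2 + 3.

pi/2 + 3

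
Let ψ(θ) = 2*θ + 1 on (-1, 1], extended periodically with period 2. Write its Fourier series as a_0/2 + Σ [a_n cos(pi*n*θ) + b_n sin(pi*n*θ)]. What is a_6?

a_6 = ∫_{-1}^{1} ψ(θ) cos(6*pi*θ) dθ.
Integrating by parts (boundary term plus one more integral), an antiderivative of (2*θ + 1) cos(6*pi*θ) is θ*sin(6*pi*θ)/(3*pi) + sin(6*pi*θ)/(6*pi) + cos(6*pi*θ)/(18*pi**2); evaluating from -1 to 1: ∫_{-1}^{1} (2*θ + 1) cos(6*pi*θ) dθ = (1/(18*pi**2)) - (1/(18*pi**2)) = 0.
Hence a_6 = 0.

0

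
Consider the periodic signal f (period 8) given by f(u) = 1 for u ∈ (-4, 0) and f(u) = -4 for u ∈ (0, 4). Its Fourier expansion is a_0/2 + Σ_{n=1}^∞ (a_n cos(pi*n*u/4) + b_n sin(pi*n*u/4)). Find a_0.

a_0 = 1/4 ∫_{-4}^{4} f(u) du = 1/4 · (-12) = -3.

-3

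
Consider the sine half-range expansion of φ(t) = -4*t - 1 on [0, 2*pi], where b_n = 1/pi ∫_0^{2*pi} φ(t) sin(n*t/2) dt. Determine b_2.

b_2 = 1/pi ∫_0^{2*pi} (-4*t - 1) sin(t) dt.
Integrating by parts (boundary term plus one more integral), an antiderivative of (-4*t - 1) sin(t) is 4*t*cos(t) - 4*sin(t) + cos(t); evaluating from 0 to 2*pi: ∫_{0}^{2*pi} (-4*t - 1) sin(t) dt = (1 + 8*pi) - (1) = 8*pi.
Hence b_2 = (1/pi)·(8*pi) = 8.

8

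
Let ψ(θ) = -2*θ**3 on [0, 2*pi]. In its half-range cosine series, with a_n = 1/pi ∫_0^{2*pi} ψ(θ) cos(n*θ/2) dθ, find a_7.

96*(-4 + 49*pi**2)/(2401*pi)

a_7 = 1/pi ∫_0^{2*pi} (-2*θ**3) cos(7*θ/2) dθ.
Integrating by parts three times (tabular method), an antiderivative of (-2*θ**3) cos(7*θ/2) is -4*θ**3*sin(7*θ/2)/7 - 24*θ**2*cos(7*θ/2)/49 + 96*θ*sin(7*θ/2)/343 + 192*cos(7*θ/2)/2401; evaluating from 0 to 2*pi: ∫_{0}^{2*pi} (-2*θ**3) cos(7*θ/2) dθ = (-192/2401 + 96*pi**2/49) - (192/2401) = -384/2401 + 96*pi**2/49.
Hence a_7 = (1/pi)·(-384/2401 + 96*pi**2/49) = 96*(-4 + 49*pi**2)/(2401*pi).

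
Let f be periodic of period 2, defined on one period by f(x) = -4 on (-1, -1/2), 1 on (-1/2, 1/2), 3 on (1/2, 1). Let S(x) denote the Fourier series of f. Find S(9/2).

2

x = 9/2 differs from x = 1/2 by 2 full period(s), and the series is 2-periodic.
At x = 1/2 the one-sided limits are f(1/2^-) = 1 and f(1/2^+) = 3.
By Dirichlet's theorem the series converges to their average, [(1) + (3)]/2 = 2.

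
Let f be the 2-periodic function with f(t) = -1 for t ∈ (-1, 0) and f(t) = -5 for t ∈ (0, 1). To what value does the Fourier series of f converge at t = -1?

t = -1 differs from t = 1 by -1 full period(s), and the series is 2-periodic.
At t = 1 the one-sided limits are f(1^-) = -5 and f(1^+) = -1.
By Dirichlet's theorem the series converges to their average, [(-5) + (-1)]/2 = -3.

-3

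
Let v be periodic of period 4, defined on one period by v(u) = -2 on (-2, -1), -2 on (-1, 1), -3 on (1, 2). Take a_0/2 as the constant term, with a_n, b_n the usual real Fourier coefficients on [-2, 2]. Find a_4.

a_4 = 1/2 ∫_{-2}^{2} v(u) cos(2*pi*u) du.
Split the integral at the breakpoints.
Directly, an antiderivative of (-2) cos(2*pi*u) is -sin(2*pi*u)/pi; evaluating from -2 to -1: ∫_{-2}^{-1} (-2) cos(2*pi*u) du = (0) - (0) = 0.
Directly, an antiderivative of (-2) cos(2*pi*u) is -sin(2*pi*u)/pi; evaluating from -1 to 1: ∫_{-1}^{1} (-2) cos(2*pi*u) du = (0) - (0) = 0.
Directly, an antiderivative of (-3) cos(2*pi*u) is -3*sin(2*pi*u)/(2*pi); evaluating from 1 to 2: ∫_{1}^{2} (-3) cos(2*pi*u) du = (0) - (0) = 0.
Summing the pieces and multiplying by (1/2) gives a_4 = 0.

0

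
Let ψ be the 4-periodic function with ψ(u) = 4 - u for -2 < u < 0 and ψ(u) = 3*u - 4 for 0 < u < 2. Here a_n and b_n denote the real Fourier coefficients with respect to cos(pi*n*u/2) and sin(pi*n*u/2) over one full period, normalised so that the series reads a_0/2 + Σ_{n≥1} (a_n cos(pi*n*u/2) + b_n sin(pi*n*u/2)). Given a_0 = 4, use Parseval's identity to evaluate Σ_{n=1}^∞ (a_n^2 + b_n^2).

64/3

Parseval: a_0^2/2 + Σ_{n≥1} (a_n^2+b_n^2) = 1/2 ∫_{-2}^{2} ψ(u)^2 du = 88/3.
Subtract a_0^2/2 = 8: Σ (a_n^2+b_n^2) = 64/3.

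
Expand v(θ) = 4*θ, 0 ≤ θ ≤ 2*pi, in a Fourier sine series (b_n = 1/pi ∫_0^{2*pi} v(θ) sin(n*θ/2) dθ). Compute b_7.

16/7

b_7 = 1/pi ∫_0^{2*pi} (4*θ) sin(7*θ/2) dθ.
Integrating by parts (boundary term plus one more integral), an antiderivative of (4*θ) sin(7*θ/2) is -8*θ*cos(7*θ/2)/7 + 16*sin(7*θ/2)/49; evaluating from 0 to 2*pi: ∫_{0}^{2*pi} (4*θ) sin(7*θ/2) dθ = (16*pi/7) - (0) = 16*pi/7.
Hence b_7 = (1/pi)·(16*pi/7) = 16/7.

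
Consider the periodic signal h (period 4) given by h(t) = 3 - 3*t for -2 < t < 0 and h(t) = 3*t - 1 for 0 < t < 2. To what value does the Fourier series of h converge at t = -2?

At t = -2 the one-sided limits are h(-2^-) = 5 and h(-2^+) = 9.
By Dirichlet's theorem the series converges to their average, [(5) + (9)]/2 = 7.

7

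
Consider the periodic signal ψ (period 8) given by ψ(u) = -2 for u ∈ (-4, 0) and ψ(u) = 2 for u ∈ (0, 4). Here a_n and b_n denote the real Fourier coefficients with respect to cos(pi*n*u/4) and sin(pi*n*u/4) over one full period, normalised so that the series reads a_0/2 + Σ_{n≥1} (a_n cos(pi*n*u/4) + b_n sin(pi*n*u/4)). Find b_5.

b_5 = 1/4 ∫_{-4}^{4} ψ(u) sin(5*pi*u/4) du.
ψ is odd and sin(5*pi*u/4) is odd, so the integrand is even and b_5 = 1/2 ∫_0^{4} ψ(u) sin(5*pi*u/4) du.
Directly, an antiderivative of (2) sin(5*pi*u/4) is -8*cos(5*pi*u/4)/(5*pi); evaluating from 0 to 4: ∫_{0}^{4} (2) sin(5*pi*u/4) du = (8/(5*pi)) - (-8/(5*pi)) = 16/(5*pi).
Hence b_5 = (1/2)·(16/(5*pi)) = 8/(5*pi).

8/(5*pi)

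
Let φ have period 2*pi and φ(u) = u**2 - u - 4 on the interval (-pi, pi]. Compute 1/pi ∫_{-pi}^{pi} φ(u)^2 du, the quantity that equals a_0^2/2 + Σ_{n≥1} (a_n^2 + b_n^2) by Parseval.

-14*pi**2/3 + 32 + 2*pi**4/5

1/pi ∫_{-pi}^{pi} φ(u)^2 du = 1/pi · (2*pi*(-35*pi**2 + 240 + 3*pi**4)/15) = -14*pi**2/3 + 32 + 2*pi**4/5.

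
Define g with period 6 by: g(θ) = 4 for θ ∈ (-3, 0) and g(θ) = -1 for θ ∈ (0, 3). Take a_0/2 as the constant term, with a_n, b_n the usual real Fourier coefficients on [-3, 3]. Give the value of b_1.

b_1 = 1/3 ∫_{-3}^{3} g(θ) sin(pi*θ/3) dθ.
Split the integral at the breakpoints.
Directly, an antiderivative of (4) sin(pi*θ/3) is -12*cos(pi*θ/3)/pi; evaluating from -3 to 0: ∫_{-3}^{0} (4) sin(pi*θ/3) dθ = (-12/pi) - (12/pi) = -24/pi.
Directly, an antiderivative of (-1) sin(pi*θ/3) is 3*cos(pi*θ/3)/pi; evaluating from 0 to 3: ∫_{0}^{3} (-1) sin(pi*θ/3) dθ = (-3/pi) - (3/pi) = -6/pi.
Summing the pieces and multiplying by (1/3) gives b_1 = -10/pi.

-10/pi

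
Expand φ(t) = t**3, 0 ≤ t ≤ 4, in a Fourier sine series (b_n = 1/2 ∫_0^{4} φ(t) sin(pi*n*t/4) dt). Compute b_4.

b_4 = 1/2 ∫_0^{4} (t**3) sin(pi*t) dt.
Integrating by parts three times (tabular method), an antiderivative of (t**3) sin(pi*t) is -t**3*cos(pi*t)/pi + 3*t**2*sin(pi*t)/pi**2 + 6*t*cos(pi*t)/pi**3 - 6*sin(pi*t)/pi**4; evaluating from 0 to 4: ∫_{0}^{4} (t**3) sin(pi*t) dt = (-64/pi + 24/pi**3) - (0) = -64/pi + 24/pi**3.
Hence b_4 = (1/2)·(-64/pi + 24/pi**3) = -32/pi + 12/pi**3.

-32/pi + 12/pi**3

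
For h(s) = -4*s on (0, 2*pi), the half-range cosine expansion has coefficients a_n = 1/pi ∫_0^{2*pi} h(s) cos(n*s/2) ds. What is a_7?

a_7 = 1/pi ∫_0^{2*pi} (-4*s) cos(7*s/2) ds.
Integrating by parts (boundary term plus one more integral), an antiderivative of (-4*s) cos(7*s/2) is -8*s*sin(7*s/2)/7 - 16*cos(7*s/2)/49; evaluating from 0 to 2*pi: ∫_{0}^{2*pi} (-4*s) cos(7*s/2) ds = (16/49) - (-16/49) = 32/49.
Hence a_7 = (1/pi)·(32/49) = 32/(49*pi).

32/(49*pi)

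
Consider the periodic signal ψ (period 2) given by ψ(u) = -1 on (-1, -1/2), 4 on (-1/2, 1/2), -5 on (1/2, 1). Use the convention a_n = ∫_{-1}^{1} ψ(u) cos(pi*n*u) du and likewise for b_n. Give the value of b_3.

-4/(3*pi)

b_3 = ∫_{-1}^{1} ψ(u) sin(3*pi*u) du.
Split the integral at the breakpoints.
Directly, an antiderivative of (-1) sin(3*pi*u) is cos(3*pi*u)/(3*pi); evaluating from -1 to -1/2: ∫_{-1}^{-1/2} (-1) sin(3*pi*u) du = (0) - (-1/(3*pi)) = 1/(3*pi).
Directly, an antiderivative of (4) sin(3*pi*u) is -4*cos(3*pi*u)/(3*pi); evaluating from -1/2 to 1/2: ∫_{-1/2}^{1/2} (4) sin(3*pi*u) du = (0) - (0) = 0.
Directly, an antiderivative of (-5) sin(3*pi*u) is 5*cos(3*pi*u)/(3*pi); evaluating from 1/2 to 1: ∫_{1/2}^{1} (-5) sin(3*pi*u) du = (-5/(3*pi)) - (0) = -5/(3*pi).
Summing the pieces gives b_3 = -4/(3*pi).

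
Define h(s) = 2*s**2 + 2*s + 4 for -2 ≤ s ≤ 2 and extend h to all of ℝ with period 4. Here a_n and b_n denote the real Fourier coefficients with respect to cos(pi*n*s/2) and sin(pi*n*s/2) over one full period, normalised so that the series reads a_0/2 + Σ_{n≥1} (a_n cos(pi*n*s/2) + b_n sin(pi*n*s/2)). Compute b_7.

8/(7*pi)

b_7 = 1/2 ∫_{-2}^{2} h(s) sin(7*pi*s/2) ds.
Integrating by parts twice (tabular method), an antiderivative of (2*s**2 + 2*s + 4) sin(7*pi*s/2) is -4*s**2*cos(7*pi*s/2)/(7*pi) + 16*s*sin(7*pi*s/2)/(49*pi**2) - 4*s*cos(7*pi*s/2)/(7*pi) + 8*sin(7*pi*s/2)/(49*pi**2) - 8*cos(7*pi*s/2)/(7*pi) + 32*cos(7*pi*s/2)/(343*pi**3); evaluating from -2 to 2: ∫_{-2}^{2} (2*s**2 + 2*s + 4) sin(7*pi*s/2) ds = (32*(-1 + 49*pi**2)/(343*pi**3)) - (16*(-2 + 49*pi**2)/(343*pi**3)) = 16/(7*pi).
Hence b_7 = (1/2)·(16/(7*pi)) = 8/(7*pi).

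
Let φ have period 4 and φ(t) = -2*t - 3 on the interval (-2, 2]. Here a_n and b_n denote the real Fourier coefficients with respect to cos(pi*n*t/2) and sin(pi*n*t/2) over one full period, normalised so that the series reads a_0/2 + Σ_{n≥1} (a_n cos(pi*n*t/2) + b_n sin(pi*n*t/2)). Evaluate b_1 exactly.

b_1 = 1/2 ∫_{-2}^{2} φ(t) sin(pi*t/2) dt.
Integrating by parts (boundary term plus one more integral), an antiderivative of (-2*t - 3) sin(pi*t/2) is 4*t*cos(pi*t/2)/pi - 8*sin(pi*t/2)/pi**2 + 6*cos(pi*t/2)/pi; evaluating from -2 to 2: ∫_{-2}^{2} (-2*t - 3) sin(pi*t/2) dt = (-14/pi) - (2/pi) = -16/pi.
Hence b_1 = (1/2)·(-16/pi) = -8/pi.

-8/pi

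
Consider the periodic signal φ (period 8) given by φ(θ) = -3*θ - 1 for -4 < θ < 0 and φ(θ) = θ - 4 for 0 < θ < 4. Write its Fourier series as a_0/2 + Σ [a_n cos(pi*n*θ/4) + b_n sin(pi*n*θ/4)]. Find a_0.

a_0 = 1/4 ∫_{-4}^{4} φ(θ) dθ = 1/4 · (12) = 3.

3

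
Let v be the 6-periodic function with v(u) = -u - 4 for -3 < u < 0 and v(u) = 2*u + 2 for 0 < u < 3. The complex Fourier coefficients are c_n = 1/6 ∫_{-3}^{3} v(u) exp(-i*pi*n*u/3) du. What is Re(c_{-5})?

Since v is real-valued, Re(c_{-5}) = 1/6 ∫_{-3}^{3} v(u) cos(-5*pi*u/3) du = a_{5}/2.
Split the integral at the breakpoints.
Integrating by parts (boundary term plus one more integral), an antiderivative of (-u - 4) cos(-5*pi*u/3) is -3*u*sin(5*pi*u/3)/(5*pi) - 12*sin(5*pi*u/3)/(5*pi) - 9*cos(5*pi*u/3)/(25*pi**2); evaluating from -3 to 0: ∫_{-3}^{0} (-u - 4) cos(-5*pi*u/3) du = (-9/(25*pi**2)) - (9/(25*pi**2)) = -18/(25*pi**2).
Integrating by parts (boundary term plus one more integral), an antiderivative of (2*u + 2) cos(-5*pi*u/3) is 6*u*sin(5*pi*u/3)/(5*pi) + 6*sin(5*pi*u/3)/(5*pi) + 18*cos(5*pi*u/3)/(25*pi**2); evaluating from 0 to 3: ∫_{0}^{3} (2*u + 2) cos(-5*pi*u/3) du = (-18/(25*pi**2)) - (18/(25*pi**2)) = -36/(25*pi**2).
So ∫_{-3}^{3} v(u) cos(-5*pi*u/3) du = -54/(25*pi**2).
Hence Re(c_{-5}) = (1/6)·(-54/(25*pi**2)) = -9/(25*pi**2).

-9/(25*pi**2)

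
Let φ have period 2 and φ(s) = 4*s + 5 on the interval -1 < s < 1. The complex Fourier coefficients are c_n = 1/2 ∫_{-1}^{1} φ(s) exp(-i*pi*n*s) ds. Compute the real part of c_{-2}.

Since φ is real-valued, Re(c_{-2}) = 1/2 ∫_{-1}^{1} φ(s) cos(-2*pi*s) ds = a_{2}/2.
Integrating by parts (boundary term plus one more integral), an antiderivative of (4*s + 5) cos(-2*pi*s) is 2*s*sin(2*pi*s)/pi + 5*sin(2*pi*s)/(2*pi) + cos(2*pi*s)/pi**2; evaluating from -1 to 1: ∫_{-1}^{1} (4*s + 5) cos(-2*pi*s) ds = (pi**(-2)) - (pi**(-2)) = 0.
Hence Re(c_{-2}) = (1/2)·(0) = 0.

0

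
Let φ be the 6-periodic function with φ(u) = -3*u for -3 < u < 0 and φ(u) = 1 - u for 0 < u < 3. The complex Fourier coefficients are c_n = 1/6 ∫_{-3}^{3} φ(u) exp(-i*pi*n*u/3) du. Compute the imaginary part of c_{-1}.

Since φ is real-valued, Im(c_{-1}) = -1/6 ∫_{-3}^{3} φ(u) sin(-pi*u/3) du = b_{1}/2.
Split the integral at the breakpoints.
Integrating by parts (boundary term plus one more integral), an antiderivative of (-3*u) sin(-pi*u/3) is -9*u*cos(pi*u/3)/pi + 27*sin(pi*u/3)/pi**2; evaluating from -3 to 0: ∫_{-3}^{0} (-3*u) sin(-pi*u/3) du = (0) - (-27/pi) = 27/pi.
Integrating by parts (boundary term plus one more integral), an antiderivative of (1 - u) sin(-pi*u/3) is -3*u*cos(pi*u/3)/pi + 9*sin(pi*u/3)/pi**2 + 3*cos(pi*u/3)/pi; evaluating from 0 to 3: ∫_{0}^{3} (1 - u) sin(-pi*u/3) du = (6/pi) - (3/pi) = 3/pi.
So ∫_{-3}^{3} φ(u) sin(-pi*u/3) du = 30/pi.
Hence Im(c_{-1}) = (-1/6)·(30/pi) = -5/pi.

-5/pi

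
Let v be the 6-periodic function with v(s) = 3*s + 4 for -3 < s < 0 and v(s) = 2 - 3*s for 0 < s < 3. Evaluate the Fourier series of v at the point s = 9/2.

-1/2

s = 9/2 differs from s = -3/2 by 1 full period(s), and the series is 6-periodic.
v is continuous at s = -3/2 with value -1/2, so the series converges to -1/2 there.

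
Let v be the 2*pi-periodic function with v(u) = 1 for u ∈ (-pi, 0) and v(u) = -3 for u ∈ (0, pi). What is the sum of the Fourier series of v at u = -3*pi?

-1

u = -3*pi differs from u = pi by -2 full period(s), and the series is 2*pi-periodic.
At u = pi the one-sided limits are v(pi^-) = -3 and v(pi^+) = 1.
By Dirichlet's theorem the series converges to their average, [(-3) + (1)]/2 = -1.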